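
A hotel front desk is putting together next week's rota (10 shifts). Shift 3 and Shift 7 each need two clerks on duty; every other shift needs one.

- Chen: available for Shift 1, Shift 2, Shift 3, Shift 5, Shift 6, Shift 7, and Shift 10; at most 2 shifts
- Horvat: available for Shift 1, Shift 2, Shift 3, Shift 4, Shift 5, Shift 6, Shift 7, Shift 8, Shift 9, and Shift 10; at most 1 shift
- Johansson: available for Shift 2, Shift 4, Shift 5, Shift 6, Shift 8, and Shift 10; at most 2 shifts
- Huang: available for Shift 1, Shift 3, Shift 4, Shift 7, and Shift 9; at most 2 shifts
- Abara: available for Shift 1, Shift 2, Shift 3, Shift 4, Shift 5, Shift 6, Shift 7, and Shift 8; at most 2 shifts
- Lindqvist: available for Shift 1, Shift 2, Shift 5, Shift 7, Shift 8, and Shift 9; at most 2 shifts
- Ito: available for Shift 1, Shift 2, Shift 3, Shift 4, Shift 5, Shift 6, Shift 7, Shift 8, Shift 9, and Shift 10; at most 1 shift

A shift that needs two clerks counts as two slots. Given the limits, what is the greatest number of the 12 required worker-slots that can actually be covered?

Total capacity across all clerks is 2+1+2+2+2+2+1 = 12, and 12 slots are needed, so at most 12 can be filled.
An assignment achieving 12: Shift 1→Huang, Shift 2→Abara, Shift 3→Chen+Huang, Shift 4→Johansson, Shift 5→Lindqvist, Shift 6→Johansson, Shift 7→Lindqvist+Ito, Shift 8→Abara, Shift 9→Horvat, Shift 10→Chen.
Loads: Chen 2/2, Horvat 1/1, Johansson 2/2, Huang 2/2, Abara 2/2, Lindqvist 2/2, Ito 1/1.

12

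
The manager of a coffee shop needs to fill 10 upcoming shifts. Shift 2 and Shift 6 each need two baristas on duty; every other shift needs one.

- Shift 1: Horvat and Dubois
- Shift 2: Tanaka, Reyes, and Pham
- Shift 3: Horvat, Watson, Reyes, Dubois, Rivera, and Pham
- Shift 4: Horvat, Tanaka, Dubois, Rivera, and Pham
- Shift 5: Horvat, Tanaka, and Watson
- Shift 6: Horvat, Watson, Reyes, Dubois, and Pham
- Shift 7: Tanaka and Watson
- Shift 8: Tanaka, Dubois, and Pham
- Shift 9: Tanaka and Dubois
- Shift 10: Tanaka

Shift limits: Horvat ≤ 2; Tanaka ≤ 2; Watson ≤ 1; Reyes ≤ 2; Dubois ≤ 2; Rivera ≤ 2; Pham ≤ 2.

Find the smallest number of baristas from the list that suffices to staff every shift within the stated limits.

6

12 slots to fill and no one can take more than 2, so at least ⌈12/2⌉ = 6 baristas are needed.
Horvat, Tanaka, Reyes, Dubois, Rivera, and Pham alone can cover everything: Shift 1→Horvat, Shift 2→Reyes+Pham, Shift 3→Rivera, Shift 4→Rivera, Shift 5→Horvat, Shift 6→Reyes+Pham, Shift 7→Tanaka, Shift 8→Dubois, Shift 9→Dubois, Shift 10→Tanaka.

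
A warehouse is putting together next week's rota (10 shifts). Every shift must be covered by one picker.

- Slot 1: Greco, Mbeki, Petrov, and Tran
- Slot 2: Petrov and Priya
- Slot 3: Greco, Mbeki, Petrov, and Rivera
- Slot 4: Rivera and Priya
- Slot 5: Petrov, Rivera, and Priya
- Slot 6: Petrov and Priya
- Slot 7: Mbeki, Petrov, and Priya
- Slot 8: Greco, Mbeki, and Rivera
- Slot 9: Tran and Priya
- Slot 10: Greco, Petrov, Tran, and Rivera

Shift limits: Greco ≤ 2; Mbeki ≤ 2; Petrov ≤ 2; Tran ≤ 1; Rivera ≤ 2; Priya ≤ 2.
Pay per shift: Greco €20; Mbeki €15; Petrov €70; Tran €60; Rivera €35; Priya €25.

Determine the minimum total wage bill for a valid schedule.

€320

Picking the cheapest available picker for each shift independently would cost €205, but that ignores the shift limits.
An optimal schedule: Slot 1→Greco, Slot 2→Priya, Slot 3→Greco, Slot 4→Priya, Slot 5→Rivera, Slot 6→Petrov, Slot 7→Mbeki, Slot 8→Mbeki, Slot 9→Tran, Slot 10→Rivera.
Total: 20 + 25 + 20 + 25 + 35 + 70 + 15 + 15 + 60 + 35 = €320.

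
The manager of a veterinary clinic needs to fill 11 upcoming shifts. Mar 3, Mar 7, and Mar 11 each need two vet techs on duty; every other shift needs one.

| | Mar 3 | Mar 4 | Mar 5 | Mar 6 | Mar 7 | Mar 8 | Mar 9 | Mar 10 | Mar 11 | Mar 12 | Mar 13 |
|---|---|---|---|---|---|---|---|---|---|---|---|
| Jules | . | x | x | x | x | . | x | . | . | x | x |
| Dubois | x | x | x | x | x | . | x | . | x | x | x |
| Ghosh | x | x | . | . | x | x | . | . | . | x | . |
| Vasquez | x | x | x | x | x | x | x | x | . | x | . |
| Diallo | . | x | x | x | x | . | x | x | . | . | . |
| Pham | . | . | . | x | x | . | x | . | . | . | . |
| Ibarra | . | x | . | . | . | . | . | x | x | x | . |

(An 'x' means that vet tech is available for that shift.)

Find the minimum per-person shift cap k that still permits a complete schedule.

With 7 vet techs and 14 worker-slots to fill, someone must work at least ⌈14/7⌉ = 2 shifts, so k ≥ 2.
k = 2 works: Mar 3→Dubois+Ghosh, Mar 4→Diallo, Mar 5→Jules, Mar 6→Vasquez, Mar 7→Diallo+Pham, Mar 8→Ghosh, Mar 9→Pham, Mar 10→Vasquez, Mar 11→Dubois+Ibarra, Mar 12→Ibarra, Mar 13→Jules.
Loads: Jules 2, Dubois 2, Ghosh 2, Vasquez 2, Diallo 2, Pham 2, Ibarra 2 — all ≤ 2.

2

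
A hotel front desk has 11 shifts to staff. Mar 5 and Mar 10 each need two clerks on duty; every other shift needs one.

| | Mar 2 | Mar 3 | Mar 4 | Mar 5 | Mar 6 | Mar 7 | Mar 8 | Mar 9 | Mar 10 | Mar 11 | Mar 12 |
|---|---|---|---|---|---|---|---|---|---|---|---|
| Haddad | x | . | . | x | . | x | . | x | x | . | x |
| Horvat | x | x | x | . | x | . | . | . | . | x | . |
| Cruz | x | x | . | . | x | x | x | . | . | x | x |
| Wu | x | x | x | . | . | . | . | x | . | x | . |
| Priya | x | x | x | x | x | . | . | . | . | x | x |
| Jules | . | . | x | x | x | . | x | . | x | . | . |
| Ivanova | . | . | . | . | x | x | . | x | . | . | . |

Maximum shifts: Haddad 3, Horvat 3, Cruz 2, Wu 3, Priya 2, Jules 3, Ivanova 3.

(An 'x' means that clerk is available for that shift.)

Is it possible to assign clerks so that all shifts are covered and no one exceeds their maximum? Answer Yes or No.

Yes

Mar 10 can only be covered by Haddad and Jules, so that assignment is forced.
One valid schedule: Mar 2→Wu, Mar 3→Horvat, Mar 4→Horvat, Mar 5→Haddad+Priya, Mar 6→Priya, Mar 7→Haddad, Mar 8→Cruz, Mar 9→Wu, Mar 10→Haddad+Jules, Mar 11→Horvat, Mar 12→Cruz.
Loads: Haddad 3/3, Horvat 3/3, Cruz 2/2, Wu 2/3, Priya 2/2, Jules 1/3, Ivanova 0/3 — all within limits.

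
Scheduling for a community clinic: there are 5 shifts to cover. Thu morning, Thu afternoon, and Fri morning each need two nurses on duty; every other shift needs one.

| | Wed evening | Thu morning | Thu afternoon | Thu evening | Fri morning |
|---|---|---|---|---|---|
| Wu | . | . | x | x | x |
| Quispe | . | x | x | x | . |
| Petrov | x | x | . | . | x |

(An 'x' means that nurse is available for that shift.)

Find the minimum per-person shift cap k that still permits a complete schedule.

With 3 nurses and 8 worker-slots to fill, someone must work at least ⌈8/3⌉ = 3 shifts, so k ≥ 3.
k = 3 works: Wed evening→Petrov, Thu morning→Quispe+Petrov, Thu afternoon→Wu+Quispe, Thu evening→Wu, Fri morning→Wu+Petrov.
Loads: Wu 3, Quispe 2, Petrov 3 — all ≤ 3.

3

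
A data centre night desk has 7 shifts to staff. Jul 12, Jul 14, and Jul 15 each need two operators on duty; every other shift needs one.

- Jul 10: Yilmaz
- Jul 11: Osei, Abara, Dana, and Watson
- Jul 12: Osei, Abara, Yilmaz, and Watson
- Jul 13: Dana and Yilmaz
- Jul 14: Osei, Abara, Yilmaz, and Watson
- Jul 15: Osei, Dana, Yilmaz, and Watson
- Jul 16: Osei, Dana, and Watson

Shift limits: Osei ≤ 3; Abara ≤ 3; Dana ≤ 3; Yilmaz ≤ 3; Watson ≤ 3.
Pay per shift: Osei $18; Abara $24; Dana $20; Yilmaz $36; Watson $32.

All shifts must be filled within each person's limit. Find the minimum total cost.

$222

Jul 10 can only be covered by Yilmaz, so that assignment is forced.
Picking the cheapest available operator for each shift independently would cost $214, but that ignores the shift limits.
An optimal schedule: Jul 10→Yilmaz, Jul 11→Abara, Jul 12→Osei+Abara, Jul 13→Dana, Jul 14→Osei+Abara, Jul 15→Osei+Dana, Jul 16→Dana.
Total: 36 + 24 + 18 + 24 + 20 + 18 + 24 + 18 + 20 + 20 = $222.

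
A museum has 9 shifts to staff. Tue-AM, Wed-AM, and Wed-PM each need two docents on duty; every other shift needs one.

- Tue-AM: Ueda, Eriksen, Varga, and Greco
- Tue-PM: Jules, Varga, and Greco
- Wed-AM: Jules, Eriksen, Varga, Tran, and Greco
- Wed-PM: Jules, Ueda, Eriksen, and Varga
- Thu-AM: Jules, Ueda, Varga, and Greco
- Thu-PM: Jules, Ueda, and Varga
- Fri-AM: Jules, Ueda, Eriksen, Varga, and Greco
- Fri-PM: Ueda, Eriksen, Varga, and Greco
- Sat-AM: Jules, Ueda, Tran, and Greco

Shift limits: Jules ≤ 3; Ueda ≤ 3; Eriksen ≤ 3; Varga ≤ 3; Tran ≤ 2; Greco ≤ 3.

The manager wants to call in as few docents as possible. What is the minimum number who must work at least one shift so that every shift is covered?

12 slots to fill and no one can take more than 3, so at least ⌈12/3⌉ = 4 docents are needed.
Jules, Ueda, Eriksen, and Varga alone can cover everything: Tue-AM→Ueda+Eriksen, Tue-PM→Jules, Wed-AM→Jules+Eriksen, Wed-PM→Eriksen+Varga, Thu-AM→Ueda, Thu-PM→Ueda, Fri-AM→Varga, Fri-PM→Varga, Sat-AM→Jules.

4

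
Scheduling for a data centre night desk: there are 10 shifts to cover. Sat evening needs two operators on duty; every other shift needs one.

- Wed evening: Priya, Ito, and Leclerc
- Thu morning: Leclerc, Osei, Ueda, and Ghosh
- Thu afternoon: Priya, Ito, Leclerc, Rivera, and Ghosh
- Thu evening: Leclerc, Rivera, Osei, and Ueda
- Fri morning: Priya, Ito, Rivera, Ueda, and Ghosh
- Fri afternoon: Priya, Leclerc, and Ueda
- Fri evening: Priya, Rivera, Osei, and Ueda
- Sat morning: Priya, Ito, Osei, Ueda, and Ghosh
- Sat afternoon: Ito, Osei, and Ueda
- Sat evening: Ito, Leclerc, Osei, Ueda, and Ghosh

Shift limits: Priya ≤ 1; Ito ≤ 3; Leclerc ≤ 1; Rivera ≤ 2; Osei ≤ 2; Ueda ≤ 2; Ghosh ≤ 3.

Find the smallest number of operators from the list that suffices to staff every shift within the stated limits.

11 slots to fill and no one can take more than 3, so at least ⌈11/3⌉ = 4 operators are needed.
Any 4 operators together have capacity at most 3+3+2+2 = 10 < 11 slots, so 4 can never suffice.
Priya, Ito, Rivera, Osei, and Ghosh alone can cover everything: Wed evening→Ito, Thu morning→Osei, Thu afternoon→Ghosh, Thu evening→Rivera, Fri morning→Ghosh, Fri afternoon→Priya, Fri evening→Rivera, Sat morning→Ghosh, Sat afternoon→Ito, Sat evening→Ito+Osei.

5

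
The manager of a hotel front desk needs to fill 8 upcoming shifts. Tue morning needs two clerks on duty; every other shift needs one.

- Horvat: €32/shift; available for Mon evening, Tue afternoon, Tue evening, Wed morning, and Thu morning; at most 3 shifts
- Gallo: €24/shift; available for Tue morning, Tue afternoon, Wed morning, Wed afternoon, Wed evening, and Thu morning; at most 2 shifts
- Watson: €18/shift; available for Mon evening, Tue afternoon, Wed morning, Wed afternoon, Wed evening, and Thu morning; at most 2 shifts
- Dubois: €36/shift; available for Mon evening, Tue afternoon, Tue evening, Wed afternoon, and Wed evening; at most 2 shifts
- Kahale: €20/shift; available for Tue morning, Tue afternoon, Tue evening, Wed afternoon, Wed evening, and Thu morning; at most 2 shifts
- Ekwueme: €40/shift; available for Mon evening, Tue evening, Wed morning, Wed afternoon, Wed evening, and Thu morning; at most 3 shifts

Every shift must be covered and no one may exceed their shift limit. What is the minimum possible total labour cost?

Tue morning can only be covered by Gallo and Kahale, so that assignment is forced.
Picking the cheapest available clerk for each shift independently would cost €172, but that ignores the shift limits.
An optimal schedule: Mon evening→Horvat, Tue morning→Gallo+Kahale, Tue afternoon→Gallo, Tue evening→Horvat, Wed morning→Horvat, Wed afternoon→Watson, Wed evening→Watson, Thu morning→Kahale.
Total: 32 + 24 + 20 + 24 + 32 + 32 + 18 + 18 + 20 = €220.

€220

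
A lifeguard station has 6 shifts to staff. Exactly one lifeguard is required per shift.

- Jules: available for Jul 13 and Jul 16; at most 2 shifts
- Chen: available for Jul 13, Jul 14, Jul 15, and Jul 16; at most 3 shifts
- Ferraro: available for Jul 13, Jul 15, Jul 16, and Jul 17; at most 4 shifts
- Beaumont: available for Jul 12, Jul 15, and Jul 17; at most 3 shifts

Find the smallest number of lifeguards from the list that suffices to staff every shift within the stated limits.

2

6 slots to fill and no one can take more than 4, so at least ⌈6/4⌉ = 2 lifeguards are needed.
Chen and Beaumont alone can cover everything: Jul 12→Beaumont, Jul 13→Chen, Jul 14→Chen, Jul 15→Beaumont, Jul 16→Chen, Jul 17→Beaumont.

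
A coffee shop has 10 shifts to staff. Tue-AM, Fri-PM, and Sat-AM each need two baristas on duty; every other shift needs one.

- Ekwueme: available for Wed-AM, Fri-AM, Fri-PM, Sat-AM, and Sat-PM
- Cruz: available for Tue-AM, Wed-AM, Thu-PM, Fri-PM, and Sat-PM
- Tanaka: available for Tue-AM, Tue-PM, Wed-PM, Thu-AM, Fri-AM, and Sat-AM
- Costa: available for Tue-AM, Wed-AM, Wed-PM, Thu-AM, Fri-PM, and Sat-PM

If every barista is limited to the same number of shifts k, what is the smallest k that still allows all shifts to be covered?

4

With 4 baristas and 13 worker-slots to fill, someone must work at least ⌈13/4⌉ = 4 shifts, so k ≥ 4.
k = 4 works: Tue-AM→Cruz+Costa, Tue-PM→Tanaka, Wed-AM→Ekwueme, Wed-PM→Tanaka, Thu-AM→Tanaka, Thu-PM→Cruz, Fri-AM→Ekwueme, Fri-PM→Ekwueme+Cruz, Sat-AM→Ekwueme+Tanaka, Sat-PM→Cruz.
Loads: Ekwueme 4, Cruz 4, Tanaka 4, Costa 1 — all ≤ 4.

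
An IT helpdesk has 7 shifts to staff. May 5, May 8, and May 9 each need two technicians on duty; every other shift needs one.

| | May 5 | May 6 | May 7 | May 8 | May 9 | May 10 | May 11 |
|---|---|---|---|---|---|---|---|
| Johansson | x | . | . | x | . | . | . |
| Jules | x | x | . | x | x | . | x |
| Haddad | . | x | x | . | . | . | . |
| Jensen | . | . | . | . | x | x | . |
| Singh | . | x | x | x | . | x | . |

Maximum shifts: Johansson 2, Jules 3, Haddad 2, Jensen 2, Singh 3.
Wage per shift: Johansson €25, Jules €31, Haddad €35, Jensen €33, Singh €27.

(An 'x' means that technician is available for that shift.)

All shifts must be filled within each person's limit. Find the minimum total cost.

May 5 can only be covered by Johansson and Jules, so that assignment is forced.
May 9 can only be covered by Jules and Jensen, so that assignment is forced.
May 11 can only be covered by Jules, so that assignment is forced.
Picking the cheapest available technician for each shift independently would cost €284, but that ignores the shift limits.
An optimal schedule: May 5→Johansson+Jules, May 6→Singh, May 7→Singh, May 8→Johansson+Singh, May 9→Jules+Jensen, May 10→Jensen, May 11→Jules.
Total: 25 + 31 + 27 + 27 + 25 + 27 + 31 + 33 + 33 + 31 = €290.

€290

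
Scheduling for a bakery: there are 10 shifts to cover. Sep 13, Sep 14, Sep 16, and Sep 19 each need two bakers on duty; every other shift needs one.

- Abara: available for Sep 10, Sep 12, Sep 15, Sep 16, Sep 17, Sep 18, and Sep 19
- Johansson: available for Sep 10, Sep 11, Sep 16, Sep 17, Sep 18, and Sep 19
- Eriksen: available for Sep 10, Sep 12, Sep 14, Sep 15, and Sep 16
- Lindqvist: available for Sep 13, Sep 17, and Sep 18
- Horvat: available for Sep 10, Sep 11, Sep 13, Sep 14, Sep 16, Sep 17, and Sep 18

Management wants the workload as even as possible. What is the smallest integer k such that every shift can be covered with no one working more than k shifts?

With 5 bakers and 14 worker-slots to fill, someone must work at least ⌈14/5⌉ = 3 shifts, so k ≥ 3.
k = 3 works: Sep 10→Johansson, Sep 11→Johansson, Sep 12→Abara, Sep 13→Lindqvist+Horvat, Sep 14→Eriksen+Horvat, Sep 15→Abara, Sep 16→Eriksen+Horvat, Sep 17→Lindqvist, Sep 18→Lindqvist, Sep 19→Abara+Johansson.
Loads: Abara 3, Johansson 3, Eriksen 2, Lindqvist 3, Horvat 3 — all ≤ 3.

3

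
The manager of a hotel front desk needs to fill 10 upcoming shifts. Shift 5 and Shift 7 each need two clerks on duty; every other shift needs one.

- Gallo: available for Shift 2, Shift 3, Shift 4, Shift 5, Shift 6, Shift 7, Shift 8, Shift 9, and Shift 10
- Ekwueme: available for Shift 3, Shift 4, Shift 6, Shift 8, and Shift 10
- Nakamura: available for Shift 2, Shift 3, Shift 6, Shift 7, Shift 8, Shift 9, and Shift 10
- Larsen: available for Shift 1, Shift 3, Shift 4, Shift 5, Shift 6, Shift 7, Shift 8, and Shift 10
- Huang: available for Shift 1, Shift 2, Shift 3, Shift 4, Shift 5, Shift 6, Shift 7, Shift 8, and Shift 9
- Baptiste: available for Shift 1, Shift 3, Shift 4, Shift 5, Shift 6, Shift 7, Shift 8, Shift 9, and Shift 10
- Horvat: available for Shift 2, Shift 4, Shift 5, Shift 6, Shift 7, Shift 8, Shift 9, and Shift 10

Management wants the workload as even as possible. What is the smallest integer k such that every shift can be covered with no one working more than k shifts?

2

With 7 clerks and 12 worker-slots to fill, someone must work at least ⌈12/7⌉ = 2 shifts, so k ≥ 2.
k = 2 works: Shift 1→Larsen, Shift 2→Gallo, Shift 3→Ekwueme, Shift 4→Ekwueme, Shift 5→Huang+Baptiste, Shift 6→Nakamura, Shift 7→Huang+Baptiste, Shift 8→Larsen, Shift 9→Gallo, Shift 10→Nakamura.
Loads: Gallo 2, Ekwueme 2, Nakamura 2, Larsen 2, Huang 2, Baptiste 2, Horvat 0 — all ≤ 2.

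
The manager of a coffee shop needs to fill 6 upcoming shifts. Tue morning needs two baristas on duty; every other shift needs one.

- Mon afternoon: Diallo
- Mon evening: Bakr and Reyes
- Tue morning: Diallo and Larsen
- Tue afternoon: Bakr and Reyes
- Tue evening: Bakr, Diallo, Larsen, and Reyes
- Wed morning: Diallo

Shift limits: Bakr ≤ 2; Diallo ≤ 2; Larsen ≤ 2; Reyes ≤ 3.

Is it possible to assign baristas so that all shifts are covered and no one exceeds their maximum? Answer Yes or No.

No

Total capacity is 9 and 7 slots are needed, so capacity alone doesn't rule it out.
Shifts {Mon afternoon, Tue morning, Wed morning} need 4 worker-slots in total, but the baristas available for any of those shifts (Diallo and Larsen) can supply at most 3 among them. So no valid schedule exists.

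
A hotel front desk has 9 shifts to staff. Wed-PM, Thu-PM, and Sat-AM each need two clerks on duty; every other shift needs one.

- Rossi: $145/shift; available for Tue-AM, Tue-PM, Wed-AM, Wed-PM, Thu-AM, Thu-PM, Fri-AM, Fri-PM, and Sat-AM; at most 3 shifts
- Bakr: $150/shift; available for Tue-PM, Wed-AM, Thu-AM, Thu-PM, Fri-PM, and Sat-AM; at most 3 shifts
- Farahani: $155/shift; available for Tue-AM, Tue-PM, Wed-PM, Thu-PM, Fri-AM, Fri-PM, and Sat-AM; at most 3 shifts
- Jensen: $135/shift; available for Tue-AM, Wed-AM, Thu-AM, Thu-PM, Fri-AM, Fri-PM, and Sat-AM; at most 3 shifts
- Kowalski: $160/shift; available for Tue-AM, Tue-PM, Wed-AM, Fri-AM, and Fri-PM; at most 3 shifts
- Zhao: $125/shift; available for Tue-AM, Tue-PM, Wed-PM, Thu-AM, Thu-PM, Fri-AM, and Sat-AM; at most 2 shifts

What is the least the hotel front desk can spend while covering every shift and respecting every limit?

Picking the cheapest available clerk for each shift independently would cost $1560, but that ignores the shift limits.
An optimal schedule: Tue-AM→Jensen, Tue-PM→Rossi, Wed-AM→Jensen, Wed-PM→Zhao+Rossi, Thu-AM→Zhao, Thu-PM→Rossi+Bakr, Fri-AM→Jensen, Fri-PM→Bakr, Sat-AM→Bakr+Farahani.
Total: 135 + 145 + 135 + 125 + 145 + 125 + 145 + 150 + 135 + 150 + 150 + 155 = $1695.

$1695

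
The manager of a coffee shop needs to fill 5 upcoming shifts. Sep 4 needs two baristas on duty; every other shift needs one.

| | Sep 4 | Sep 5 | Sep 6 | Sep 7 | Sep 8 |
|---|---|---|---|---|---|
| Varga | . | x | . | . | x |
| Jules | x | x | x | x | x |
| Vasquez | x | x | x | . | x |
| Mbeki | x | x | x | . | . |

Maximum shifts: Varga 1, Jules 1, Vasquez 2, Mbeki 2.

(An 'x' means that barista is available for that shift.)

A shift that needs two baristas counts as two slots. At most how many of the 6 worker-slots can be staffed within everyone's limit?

Total capacity across all baristas is 1+1+2+2 = 6, and 6 slots are needed, so at most 6 can be filled.
An assignment achieving 6: Sep 4→Vasquez+Mbeki, Sep 5→Mbeki, Sep 6→Vasquez, Sep 7→Jules, Sep 8→Varga.
Loads: Varga 1/1, Jules 1/1, Vasquez 2/2, Mbeki 2/2.

6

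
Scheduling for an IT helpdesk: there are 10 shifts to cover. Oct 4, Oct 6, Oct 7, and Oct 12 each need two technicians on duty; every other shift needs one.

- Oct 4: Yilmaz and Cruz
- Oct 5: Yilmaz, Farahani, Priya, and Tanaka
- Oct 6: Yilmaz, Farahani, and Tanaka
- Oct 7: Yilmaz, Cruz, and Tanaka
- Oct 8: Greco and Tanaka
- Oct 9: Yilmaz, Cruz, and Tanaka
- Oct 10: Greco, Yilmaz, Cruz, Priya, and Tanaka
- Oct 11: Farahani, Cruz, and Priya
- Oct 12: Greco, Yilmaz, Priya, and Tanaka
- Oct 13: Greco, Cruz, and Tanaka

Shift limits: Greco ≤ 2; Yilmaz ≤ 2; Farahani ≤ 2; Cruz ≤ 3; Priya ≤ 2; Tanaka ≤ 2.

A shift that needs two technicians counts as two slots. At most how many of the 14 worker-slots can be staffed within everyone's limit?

Total capacity across all technicians is 2+2+2+3+2+2 = 13, and 14 slots are needed, so at most 13 can be filled.
An assignment achieving 13: Oct 4→Yilmaz+Cruz, Oct 5→Priya, Oct 6→Yilmaz+Farahani, Oct 7→Cruz+Tanaka, Oct 8→Greco, Oct 9→Cruz, Oct 11→Farahani, Oct 12→Priya+Tanaka, Oct 13→Greco.
Loads: Greco 2/2, Yilmaz 2/2, Farahani 2/2, Cruz 3/3, Priya 2/2, Tanaka 2/2.

13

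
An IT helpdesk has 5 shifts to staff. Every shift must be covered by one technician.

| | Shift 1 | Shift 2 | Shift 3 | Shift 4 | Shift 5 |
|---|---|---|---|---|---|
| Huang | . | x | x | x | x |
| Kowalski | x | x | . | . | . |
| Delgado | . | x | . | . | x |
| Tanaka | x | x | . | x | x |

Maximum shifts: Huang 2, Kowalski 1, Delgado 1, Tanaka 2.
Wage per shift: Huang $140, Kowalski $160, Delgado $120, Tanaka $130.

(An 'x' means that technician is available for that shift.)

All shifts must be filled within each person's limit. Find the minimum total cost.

$660

Shift 3 can only be covered by Huang, so that assignment is forced.
Picking the cheapest available technician for each shift independently would cost $640, but that ignores the shift limits.
An optimal schedule: Shift 1→Tanaka, Shift 2→Huang, Shift 3→Huang, Shift 4→Tanaka, Shift 5→Delgado.
Total: 130 + 140 + 140 + 130 + 120 = $660.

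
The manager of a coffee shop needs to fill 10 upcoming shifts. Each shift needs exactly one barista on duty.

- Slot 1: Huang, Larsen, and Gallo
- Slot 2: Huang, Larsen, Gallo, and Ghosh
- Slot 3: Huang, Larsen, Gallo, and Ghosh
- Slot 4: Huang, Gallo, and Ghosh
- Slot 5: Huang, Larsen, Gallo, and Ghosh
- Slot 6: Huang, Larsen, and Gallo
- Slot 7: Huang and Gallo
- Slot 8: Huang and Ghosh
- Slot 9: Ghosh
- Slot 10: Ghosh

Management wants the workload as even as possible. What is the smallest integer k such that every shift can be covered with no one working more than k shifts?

With 4 baristas and 10 worker-slots to fill, someone must work at least ⌈10/4⌉ = 3 shifts, so k ≥ 3.
k = 3 works: Slot 1→Huang, Slot 2→Larsen, Slot 3→Larsen, Slot 4→Gallo, Slot 5→Gallo, Slot 6→Larsen, Slot 7→Huang, Slot 8→Huang, Slot 9→Ghosh, Slot 10→Ghosh.
Loads: Huang 3, Larsen 3, Gallo 2, Ghosh 2 — all ≤ 3.

3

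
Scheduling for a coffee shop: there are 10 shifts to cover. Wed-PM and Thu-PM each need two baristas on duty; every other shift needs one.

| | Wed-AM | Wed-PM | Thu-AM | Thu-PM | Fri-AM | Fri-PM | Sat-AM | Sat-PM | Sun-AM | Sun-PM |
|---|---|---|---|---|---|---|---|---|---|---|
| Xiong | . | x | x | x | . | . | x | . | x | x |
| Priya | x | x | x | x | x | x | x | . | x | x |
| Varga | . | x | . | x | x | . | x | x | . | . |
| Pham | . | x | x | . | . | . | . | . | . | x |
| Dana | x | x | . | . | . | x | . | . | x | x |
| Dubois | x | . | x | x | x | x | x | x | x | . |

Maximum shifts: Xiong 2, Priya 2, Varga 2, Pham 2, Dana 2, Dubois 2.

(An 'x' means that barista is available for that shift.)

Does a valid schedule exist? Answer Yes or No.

Yes

One valid schedule: Wed-AM→Priya, Wed-PM→Pham+Dana, Thu-AM→Xiong, Thu-PM→Varga+Dubois, Fri-AM→Priya, Fri-PM→Dana, Sat-AM→Xiong, Sat-PM→Varga, Sun-AM→Dubois, Sun-PM→Pham.
Loads: Xiong 2/2, Priya 2/2, Varga 2/2, Pham 2/2, Dana 2/2, Dubois 2/2 — all within limits.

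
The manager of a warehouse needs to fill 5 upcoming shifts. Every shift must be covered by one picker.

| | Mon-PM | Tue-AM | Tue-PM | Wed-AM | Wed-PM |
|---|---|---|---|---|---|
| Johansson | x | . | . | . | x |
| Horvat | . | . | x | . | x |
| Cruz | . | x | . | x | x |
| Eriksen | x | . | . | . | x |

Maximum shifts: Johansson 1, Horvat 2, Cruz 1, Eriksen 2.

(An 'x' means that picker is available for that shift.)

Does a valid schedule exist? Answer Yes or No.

Total capacity is 6 and 5 slots are needed, so capacity alone doesn't rule it out.
Shifts {Tue-AM, Wed-AM} need 2 worker-slots in total, but the pickers available for any of those shifts (Cruz) can supply at most 1 among them. So no valid schedule exists.

No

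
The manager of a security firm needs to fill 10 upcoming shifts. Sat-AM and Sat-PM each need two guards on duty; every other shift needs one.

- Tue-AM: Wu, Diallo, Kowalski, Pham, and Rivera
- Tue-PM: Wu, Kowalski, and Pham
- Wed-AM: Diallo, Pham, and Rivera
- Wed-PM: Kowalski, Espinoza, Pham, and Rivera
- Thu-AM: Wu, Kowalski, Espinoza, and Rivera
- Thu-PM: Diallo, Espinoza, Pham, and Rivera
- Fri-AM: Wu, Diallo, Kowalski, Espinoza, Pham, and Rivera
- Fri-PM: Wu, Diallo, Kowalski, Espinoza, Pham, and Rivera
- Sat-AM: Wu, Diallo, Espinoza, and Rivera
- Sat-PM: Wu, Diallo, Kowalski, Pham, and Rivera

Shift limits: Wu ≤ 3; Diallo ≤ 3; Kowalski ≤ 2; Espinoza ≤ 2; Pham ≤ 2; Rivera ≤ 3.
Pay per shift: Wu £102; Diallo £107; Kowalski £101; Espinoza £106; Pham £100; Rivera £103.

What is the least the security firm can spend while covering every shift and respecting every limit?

Picking the cheapest available guard for each shift independently would cost £1207, but that ignores the shift limits.
An optimal schedule: Tue-AM→Wu, Tue-PM→Pham, Wed-AM→Pham, Wed-PM→Kowalski, Thu-AM→Kowalski, Thu-PM→Rivera, Fri-AM→Wu, Fri-PM→Espinoza, Sat-AM→Rivera+Espinoza, Sat-PM→Wu+Rivera.
Total: 102 + 100 + 100 + 101 + 101 + 103 + 102 + 106 + 103 + 106 + 102 + 103 = £1229.

£1229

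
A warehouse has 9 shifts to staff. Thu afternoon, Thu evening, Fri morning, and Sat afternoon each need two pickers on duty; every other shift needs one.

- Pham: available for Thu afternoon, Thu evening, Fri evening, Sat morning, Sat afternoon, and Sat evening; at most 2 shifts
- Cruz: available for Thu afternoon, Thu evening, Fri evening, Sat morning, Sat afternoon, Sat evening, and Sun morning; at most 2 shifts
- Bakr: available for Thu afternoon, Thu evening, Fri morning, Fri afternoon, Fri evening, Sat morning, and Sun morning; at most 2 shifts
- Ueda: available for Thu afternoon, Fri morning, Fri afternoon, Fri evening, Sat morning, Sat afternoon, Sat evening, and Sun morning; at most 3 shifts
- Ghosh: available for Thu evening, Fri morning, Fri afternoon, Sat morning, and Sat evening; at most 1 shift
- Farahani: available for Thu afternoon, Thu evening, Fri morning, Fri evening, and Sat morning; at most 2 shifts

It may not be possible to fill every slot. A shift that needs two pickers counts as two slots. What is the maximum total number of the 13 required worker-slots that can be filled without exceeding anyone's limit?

Total capacity across all pickers is 2+2+2+3+1+2 = 12, and 13 slots are needed, so at most 12 can be filled.
An assignment achieving 12: Thu afternoon→Ueda+Farahani, Thu evening→Ghosh+Farahani, Fri morning→Bakr+Ueda, Fri afternoon→Bakr, Fri evening→Ueda, Sat afternoon→Pham+Cruz, Sat evening→Pham, Sun morning→Cruz.
Loads: Pham 2/2, Cruz 2/2, Bakr 2/2, Ueda 3/3, Ghosh 1/1, Farahani 2/2.

12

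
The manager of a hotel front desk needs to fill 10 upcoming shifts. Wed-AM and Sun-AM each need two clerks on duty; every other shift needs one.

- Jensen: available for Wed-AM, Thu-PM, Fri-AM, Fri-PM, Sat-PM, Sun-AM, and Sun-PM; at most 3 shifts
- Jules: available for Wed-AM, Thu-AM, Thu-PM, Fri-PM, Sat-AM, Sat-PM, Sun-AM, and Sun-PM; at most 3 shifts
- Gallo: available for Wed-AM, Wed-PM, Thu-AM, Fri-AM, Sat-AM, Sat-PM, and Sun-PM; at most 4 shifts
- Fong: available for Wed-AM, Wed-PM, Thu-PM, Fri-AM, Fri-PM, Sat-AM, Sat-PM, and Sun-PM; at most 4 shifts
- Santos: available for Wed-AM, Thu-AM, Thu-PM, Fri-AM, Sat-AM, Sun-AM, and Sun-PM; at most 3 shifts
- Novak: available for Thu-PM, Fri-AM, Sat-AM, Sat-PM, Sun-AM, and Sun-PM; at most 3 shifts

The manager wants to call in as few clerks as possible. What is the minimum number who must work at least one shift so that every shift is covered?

12 slots to fill and no one can take more than 4, so at least ⌈12/4⌉ = 3 clerks are needed.
Any 3 clerks together have capacity at most 4+4+3 = 11 < 12 slots, so 3 can never suffice.
Jensen, Jules, Gallo, and Fong alone can cover everything: Wed-AM→Gallo+Fong, Wed-PM→Gallo, Thu-AM→Jules, Thu-PM→Jensen, Fri-AM→Jensen, Fri-PM→Jules, Sat-AM→Gallo, Sat-PM→Gallo, Sun-AM→Jensen+Jules, Sun-PM→Fong.

4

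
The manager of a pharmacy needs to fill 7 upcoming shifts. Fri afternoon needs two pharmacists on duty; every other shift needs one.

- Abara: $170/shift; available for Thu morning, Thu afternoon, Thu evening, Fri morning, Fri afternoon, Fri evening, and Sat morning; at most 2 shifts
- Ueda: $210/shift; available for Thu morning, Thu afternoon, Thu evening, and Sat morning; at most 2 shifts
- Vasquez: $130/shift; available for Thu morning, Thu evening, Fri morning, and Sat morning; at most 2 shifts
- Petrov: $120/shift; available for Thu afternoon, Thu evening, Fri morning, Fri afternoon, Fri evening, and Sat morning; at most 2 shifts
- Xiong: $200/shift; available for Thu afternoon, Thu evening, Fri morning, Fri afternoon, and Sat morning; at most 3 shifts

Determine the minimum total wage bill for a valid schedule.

Picking the cheapest available pharmacist for each shift independently would cost $1020, but that ignores the shift limits.
An optimal schedule: Thu morning→Vasquez, Thu afternoon→Abara, Thu evening→Xiong, Fri morning→Vasquez, Fri afternoon→Petrov+Abara, Fri evening→Petrov, Sat morning→Xiong.
Total: 130 + 170 + 200 + 130 + 120 + 170 + 120 + 200 = $1240.

$1240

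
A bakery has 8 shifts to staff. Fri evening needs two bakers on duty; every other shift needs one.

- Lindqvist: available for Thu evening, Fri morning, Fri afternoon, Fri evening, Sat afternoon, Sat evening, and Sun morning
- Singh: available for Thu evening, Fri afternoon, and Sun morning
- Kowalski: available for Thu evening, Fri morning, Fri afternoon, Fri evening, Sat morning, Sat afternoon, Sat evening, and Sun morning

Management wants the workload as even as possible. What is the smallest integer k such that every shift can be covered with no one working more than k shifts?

3

With 3 bakers and 9 worker-slots to fill, someone must work at least ⌈9/3⌉ = 3 shifts, so k ≥ 3.
k = 3 works: Thu evening→Singh, Fri morning→Lindqvist, Fri afternoon→Singh, Fri evening→Lindqvist+Kowalski, Sat morning→Kowalski, Sat afternoon→Lindqvist, Sat evening→Kowalski, Sun morning→Singh.
Loads: Lindqvist 3, Singh 3, Kowalski 3 — all ≤ 3.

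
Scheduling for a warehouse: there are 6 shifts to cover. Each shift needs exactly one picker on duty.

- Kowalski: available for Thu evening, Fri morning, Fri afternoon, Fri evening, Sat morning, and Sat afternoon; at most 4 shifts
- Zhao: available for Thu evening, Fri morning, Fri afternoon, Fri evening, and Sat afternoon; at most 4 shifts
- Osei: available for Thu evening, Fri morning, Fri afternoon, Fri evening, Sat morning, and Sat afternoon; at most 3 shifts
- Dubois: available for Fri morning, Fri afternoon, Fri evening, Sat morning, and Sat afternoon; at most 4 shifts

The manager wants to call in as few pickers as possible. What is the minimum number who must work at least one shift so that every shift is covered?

6 slots to fill and no one can take more than 4, so at least ⌈6/4⌉ = 2 pickers are needed.
Kowalski and Zhao alone can cover everything: Thu evening→Kowalski, Fri morning→Kowalski, Fri afternoon→Kowalski, Fri evening→Zhao, Sat morning→Kowalski, Sat afternoon→Zhao.

2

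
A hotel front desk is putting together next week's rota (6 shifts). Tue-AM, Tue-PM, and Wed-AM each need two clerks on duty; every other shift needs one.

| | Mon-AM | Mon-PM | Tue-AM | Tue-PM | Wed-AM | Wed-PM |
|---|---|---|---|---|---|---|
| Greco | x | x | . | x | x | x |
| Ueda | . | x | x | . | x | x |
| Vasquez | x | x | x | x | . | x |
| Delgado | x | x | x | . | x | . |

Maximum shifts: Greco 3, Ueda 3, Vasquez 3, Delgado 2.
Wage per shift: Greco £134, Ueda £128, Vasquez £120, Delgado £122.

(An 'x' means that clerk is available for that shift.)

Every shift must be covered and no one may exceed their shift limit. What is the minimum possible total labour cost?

Tue-PM can only be covered by Greco and Vasquez, so that assignment is forced.
Picking the cheapest available clerk for each shift independently would cost £1106, but that ignores the shift limits.
An optimal schedule: Mon-AM→Vasquez, Mon-PM→Ueda, Tue-AM→Vasquez+Delgado, Tue-PM→Vasquez+Greco, Wed-AM→Delgado+Ueda, Wed-PM→Ueda.
Total: 120 + 128 + 120 + 122 + 120 + 134 + 122 + 128 + 128 = £1122.

£1122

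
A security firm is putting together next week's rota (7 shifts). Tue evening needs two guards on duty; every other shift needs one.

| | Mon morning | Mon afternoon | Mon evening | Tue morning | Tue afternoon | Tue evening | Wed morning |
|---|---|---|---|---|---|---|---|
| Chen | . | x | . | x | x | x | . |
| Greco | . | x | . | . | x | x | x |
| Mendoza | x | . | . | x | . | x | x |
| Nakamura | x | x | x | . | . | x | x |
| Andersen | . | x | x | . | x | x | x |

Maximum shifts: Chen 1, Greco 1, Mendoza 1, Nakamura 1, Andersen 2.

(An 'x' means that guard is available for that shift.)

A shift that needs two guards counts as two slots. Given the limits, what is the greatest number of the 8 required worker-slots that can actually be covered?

Total capacity across all guards is 1+1+1+1+2 = 6, and 8 slots are needed, so at most 6 can be filled.
An assignment achieving 6: Mon morning→Mendoza, Mon afternoon→Andersen, Mon evening→Nakamura, Tue morning→Chen, Tue afternoon→Greco, Wed morning→Andersen.
Loads: Chen 1/1, Greco 1/1, Mendoza 1/1, Nakamura 1/1, Andersen 2/2.

6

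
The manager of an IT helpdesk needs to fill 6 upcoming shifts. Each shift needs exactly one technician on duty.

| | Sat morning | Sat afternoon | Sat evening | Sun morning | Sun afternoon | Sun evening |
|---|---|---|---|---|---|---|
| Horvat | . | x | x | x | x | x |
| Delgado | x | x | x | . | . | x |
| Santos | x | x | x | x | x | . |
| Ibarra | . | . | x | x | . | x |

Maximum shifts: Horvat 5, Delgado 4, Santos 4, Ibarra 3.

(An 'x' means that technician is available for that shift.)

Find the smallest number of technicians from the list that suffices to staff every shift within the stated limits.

2

6 slots to fill and no one can take more than 5, so at least ⌈6/5⌉ = 2 technicians are needed.
Horvat and Delgado alone can cover everything: Sat morning→Delgado, Sat afternoon→Horvat, Sat evening→Horvat, Sun morning→Horvat, Sun afternoon→Horvat, Sun evening→Horvat.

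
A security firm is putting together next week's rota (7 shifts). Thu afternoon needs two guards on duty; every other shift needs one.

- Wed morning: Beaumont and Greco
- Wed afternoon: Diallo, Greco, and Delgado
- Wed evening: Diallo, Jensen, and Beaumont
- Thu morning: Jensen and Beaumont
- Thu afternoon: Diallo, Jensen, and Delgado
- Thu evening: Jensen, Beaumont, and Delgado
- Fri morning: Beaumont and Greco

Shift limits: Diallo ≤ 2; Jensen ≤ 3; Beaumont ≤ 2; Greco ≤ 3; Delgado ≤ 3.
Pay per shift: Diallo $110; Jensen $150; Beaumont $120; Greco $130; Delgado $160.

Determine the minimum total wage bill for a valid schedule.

$1000

Picking the cheapest available guard for each shift independently would cost $960, but that ignores the shift limits.
An optimal schedule: Wed morning→Greco, Wed afternoon→Greco, Wed evening→Diallo, Thu morning→Beaumont, Thu afternoon→Diallo+Jensen, Thu evening→Beaumont, Fri morning→Greco.
Total: 130 + 130 + 110 + 120 + 110 + 150 + 120 + 130 = $1000.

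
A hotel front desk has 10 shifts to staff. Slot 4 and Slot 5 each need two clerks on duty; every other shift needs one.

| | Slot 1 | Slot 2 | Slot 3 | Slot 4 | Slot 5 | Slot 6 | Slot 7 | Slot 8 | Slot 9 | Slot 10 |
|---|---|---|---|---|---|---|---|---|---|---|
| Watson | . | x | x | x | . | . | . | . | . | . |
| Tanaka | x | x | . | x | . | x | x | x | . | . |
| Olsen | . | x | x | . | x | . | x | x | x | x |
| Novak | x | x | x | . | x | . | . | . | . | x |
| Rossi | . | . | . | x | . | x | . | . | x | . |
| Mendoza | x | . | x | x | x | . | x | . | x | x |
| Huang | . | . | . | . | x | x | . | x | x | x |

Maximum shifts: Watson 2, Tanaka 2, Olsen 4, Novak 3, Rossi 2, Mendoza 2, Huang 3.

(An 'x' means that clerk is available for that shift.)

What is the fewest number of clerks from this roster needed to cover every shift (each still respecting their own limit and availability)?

12 slots to fill and no one can take more than 4, so at least ⌈12/4⌉ = 3 clerks are needed.
No set of 4 clerks can cover every shift (each such set leaves at least one shift with no one available or exceeds a cap).
Watson, Tanaka, Olsen, Novak, and Rossi alone can cover everything: Slot 1→Tanaka, Slot 2→Novak, Slot 3→Watson, Slot 4→Watson+Rossi, Slot 5→Olsen+Novak, Slot 6→Tanaka, Slot 7→Olsen, Slot 8→Olsen, Slot 9→Olsen, Slot 10→Novak.

5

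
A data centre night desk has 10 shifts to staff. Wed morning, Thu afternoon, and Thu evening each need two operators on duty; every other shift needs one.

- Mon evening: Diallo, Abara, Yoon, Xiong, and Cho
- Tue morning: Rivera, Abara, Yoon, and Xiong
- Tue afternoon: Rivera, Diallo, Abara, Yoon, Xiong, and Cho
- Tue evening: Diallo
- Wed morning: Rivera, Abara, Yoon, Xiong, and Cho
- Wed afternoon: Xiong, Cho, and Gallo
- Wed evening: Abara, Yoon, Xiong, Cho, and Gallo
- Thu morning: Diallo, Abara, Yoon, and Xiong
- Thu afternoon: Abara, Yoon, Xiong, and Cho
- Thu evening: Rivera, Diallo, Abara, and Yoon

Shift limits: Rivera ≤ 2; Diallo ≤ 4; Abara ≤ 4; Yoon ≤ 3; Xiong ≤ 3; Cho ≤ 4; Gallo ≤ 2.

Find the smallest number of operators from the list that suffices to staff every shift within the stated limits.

13 slots to fill and no one can take more than 4, so at least ⌈13/4⌉ = 4 operators are needed.
Rivera, Diallo, Abara, and Xiong alone can cover everything: Mon evening→Diallo, Tue morning→Rivera, Tue afternoon→Xiong, Tue evening→Diallo, Wed morning→Rivera+Abara, Wed afternoon→Xiong, Wed evening→Abara, Thu morning→Diallo, Thu afternoon→Abara+Xiong, Thu evening→Diallo+Abara.

4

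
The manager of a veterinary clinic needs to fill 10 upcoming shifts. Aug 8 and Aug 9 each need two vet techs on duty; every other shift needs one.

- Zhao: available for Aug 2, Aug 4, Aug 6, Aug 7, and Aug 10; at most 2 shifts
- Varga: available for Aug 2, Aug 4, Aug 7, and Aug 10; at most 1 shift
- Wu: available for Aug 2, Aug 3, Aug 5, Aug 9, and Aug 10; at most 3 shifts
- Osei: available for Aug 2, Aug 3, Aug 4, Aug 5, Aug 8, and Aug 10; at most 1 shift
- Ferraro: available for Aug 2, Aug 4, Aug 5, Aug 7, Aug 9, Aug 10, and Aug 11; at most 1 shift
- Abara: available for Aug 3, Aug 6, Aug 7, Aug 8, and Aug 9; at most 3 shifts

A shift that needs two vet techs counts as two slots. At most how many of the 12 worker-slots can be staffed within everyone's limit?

11

Total capacity across all vet techs is 2+1+3+1+1+3 = 11, and 12 slots are needed, so at most 11 can be filled.
An assignment achieving 11: Aug 2→Varga, Aug 3→Wu, Aug 4→Zhao, Aug 5→Wu, Aug 6→Zhao, Aug 7→Abara, Aug 8→Osei+Abara, Aug 9→Wu+Abara, Aug 11→Ferraro.
Loads: Zhao 2/2, Varga 1/1, Wu 3/3, Osei 1/1, Ferraro 1/1, Abara 3/3.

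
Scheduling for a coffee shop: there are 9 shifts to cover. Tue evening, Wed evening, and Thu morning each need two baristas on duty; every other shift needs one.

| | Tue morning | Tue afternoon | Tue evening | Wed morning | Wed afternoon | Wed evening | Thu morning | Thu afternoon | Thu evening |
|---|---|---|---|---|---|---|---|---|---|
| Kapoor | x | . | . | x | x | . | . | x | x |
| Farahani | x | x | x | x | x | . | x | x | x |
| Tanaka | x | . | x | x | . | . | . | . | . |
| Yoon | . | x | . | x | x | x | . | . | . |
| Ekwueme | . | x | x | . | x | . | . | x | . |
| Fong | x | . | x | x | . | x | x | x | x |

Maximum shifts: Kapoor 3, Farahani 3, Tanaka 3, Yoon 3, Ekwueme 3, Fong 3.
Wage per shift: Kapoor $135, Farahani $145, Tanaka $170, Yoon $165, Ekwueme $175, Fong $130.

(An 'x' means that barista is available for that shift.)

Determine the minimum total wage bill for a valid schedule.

Wed evening can only be covered by Yoon and Fong, so that assignment is forced.
Thu morning can only be covered by Farahani and Fong, so that assignment is forced.
Picking the cheapest available barista for each shift independently would cost $1645, but that ignores the shift limits.
An optimal schedule: Tue morning→Kapoor, Tue afternoon→Farahani, Tue evening→Fong+Farahani, Wed morning→Yoon, Wed afternoon→Yoon, Wed evening→Fong+Yoon, Thu morning→Fong+Farahani, Thu afternoon→Kapoor, Thu evening→Kapoor.
Total: 135 + 145 + 130 + 145 + 165 + 165 + 130 + 165 + 130 + 145 + 135 + 135 = $1725.

$1725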